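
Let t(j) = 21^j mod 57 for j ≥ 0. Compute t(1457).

48

t(0) = 1; t(1) = 21; t(2) = 42; t(3) = 27; t(4) = 54; t(5) = 51; t(6) = 45; t(7) = 33; t(8) = 9; t(9) = 18; t(10) = 36; t(11) = 15; t(12) = 30; t(13) = 3; t(14) = 6; t(15) = 12; t(16) = 24; t(17) = 48; t(18) = 39; t(19) = 21.
Since t(19) = t(1) = 21, the sequence is eventually periodic: after a pre-period of length 1 it cycles with period 18.
For j ≥ 1, t(j) depends only on (j - 1) mod 18. (1457 - 1) mod 18 = 16, so t(1457) = t(17) = 48.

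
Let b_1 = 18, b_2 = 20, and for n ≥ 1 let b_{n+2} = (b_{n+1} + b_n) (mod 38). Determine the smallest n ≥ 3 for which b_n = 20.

We have b_1 = 18; b_2 = 20; b_3 = 0; b_4 = 20; b_5 = 20; b_6 = 2; b_7 = 22; b_8 = 24; b_9 = 8; b_{10} = 32; b_{11} = 2; b_{12} = 34; b_{13} = 36; b_{14} = 32; b_{15} = 30; b_{16} = 24; b_{17} = 16; b_{18} = 2; b_{19} = 18; b_{20} = 20.
The sequence repeats with period 18.
The value 20 first appears (with n ≥ 3) at b_4.

4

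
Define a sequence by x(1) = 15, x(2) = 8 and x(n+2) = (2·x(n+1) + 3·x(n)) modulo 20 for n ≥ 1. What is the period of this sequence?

x(1) = 15,  x(2) = 8,  x(3) = 1,  x(4) = 6,  x(5) = 15,  x(6) = 8.
Since (x(5), x(6)) = (x(1), x(2)) = (15, 8) (two consecutive terms determine the rest), the sequence is periodic with period 4.

4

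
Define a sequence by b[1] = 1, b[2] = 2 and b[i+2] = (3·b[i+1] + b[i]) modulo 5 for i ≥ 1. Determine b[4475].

b[1] = 1, b[2] = 2, b[3] = 2, b[4] = 3, b[5] = 1, b[6] = 1, b[7] = 4, b[8] = 3, b[9] = 3, b[10] = 2, b[11] = 4, b[12] = 4, b[13] = 1, b[14] = 2.
The sequence repeats with period 12.
So b[4475] = b[1 + ((4475-1) mod 12)] = b[11] = 4.

4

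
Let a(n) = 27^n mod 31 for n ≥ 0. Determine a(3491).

a(0) = 1; a(1) = 27; a(2) = 16; a(3) = 29; a(4) = 8; a(5) = 30; a(6) = 4; a(7) = 15; a(8) = 2; a(9) = 23; a(10) = 1.
The sequence repeats with period 10.
(3491 - 0) mod 10 = 1, so a(3491) = a(1) = 27.

27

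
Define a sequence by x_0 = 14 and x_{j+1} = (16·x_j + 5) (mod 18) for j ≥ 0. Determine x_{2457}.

Listing terms: x_0 = 14, x_1 = 13, x_2 = 15, x_3 = 11, x_4 = 1, x_5 = 3, x_6 = 17, x_7 = 7, x_8 = 9, x_9 = 5, x_{10} = 13.
Since x_{10} = x_1 = 13, the sequence is eventually periodic: after a pre-period of length 1 it cycles with period 9.
For j ≥ 1, x_j depends only on (j - 1) mod 9. (2457 - 1) mod 9 = 8, so x_{2457} = x_9 = 5.

5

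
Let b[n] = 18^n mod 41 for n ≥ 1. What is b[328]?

We have b[1] = 18; b[2] = 37; b[3] = 10; b[4] = 16; b[5] = 1; b[6] = 18.
Since b[6] = b[1] = 18, the sequence is periodic with period 5.
(328 - 1) mod 5 = 2, so b[328] = b[3] = 10.

10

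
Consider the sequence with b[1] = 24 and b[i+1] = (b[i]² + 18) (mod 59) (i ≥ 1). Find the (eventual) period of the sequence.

11

b[1] = 24,  b[2] = 4,  b[3] = 34,  b[4] = 53,  b[5] = 54,  b[6] = 43,  b[7] = 38,  b[8] = 46,  b[9] = 10,  b[10] = 0,  b[11] = 18,  b[12] = 47,  b[13] = 44,  b[14] = 7,  b[15] = 8,  b[16] = 23,  b[17] = 16,  b[18] = 38.
Since b[18] = b[7] = 38, the sequence is eventually periodic: after a pre-period of length 6 it cycles with period 11.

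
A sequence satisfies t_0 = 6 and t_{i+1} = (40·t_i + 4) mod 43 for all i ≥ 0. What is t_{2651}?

t_0 = 6; t_1 = 29; t_2 = 3; t_3 = 38; t_4 = 19; t_5 = 33; t_6 = 34; t_7 = 31; t_8 = 40; t_9 = 13; t_{10} = 8; t_{11} = 23; t_{12} = 21; t_{13} = 27; t_{14} = 9; t_{15} = 20; t_{16} = 30; t_{17} = 0; t_{18} = 4; t_{19} = 35; t_{20} = 28; t_{21} = 6.
The sequence repeats with period 21.
(2651 - 0) mod 21 = 5, so t_{2651} = t_5 = 33.

33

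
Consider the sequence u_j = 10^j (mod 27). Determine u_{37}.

Computing terms: u_0 = 1, u_1 = 10, u_2 = 19, u_3 = 1.
The sequence repeats with period 3.
(37 - 0) mod 3 = 1, so u_{37} = u_1 = 10.

10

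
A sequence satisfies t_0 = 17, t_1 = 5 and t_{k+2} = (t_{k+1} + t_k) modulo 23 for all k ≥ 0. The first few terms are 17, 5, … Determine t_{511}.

6

Listing terms: t_0 = 17,  t_1 = 5,  t_2 = 22,  t_3 = 4,  t_4 = 3,  t_5 = 7,  t_6 = 10,  t_7 = 17,  t_8 = 4,  t_9 = 21,  t_{10} = 2,  t_{11} = 0,  t_{12} = 2,  t_{13} = 2,  t_{14} = 4,  t_{15} = 6,  t_{16} = 10,  t_{17} = 16,  t_{18} = 3,  t_{19} = 19,  t_{20} = 22,  t_{21} = 18,  t_{22} = 17,  t_{23} = 12,  t_{24} = 6,  t_{25} = 18,  t_{26} = 1,  t_{27} = 19,  t_{28} = 20,  t_{29} = 16,  t_{30} = 13,  t_{31} = 6,  t_{32} = 19,  t_{33} = 2,  t_{34} = 21,  t_{35} = 0,  t_{36} = 21,  t_{37} = 21,  t_{38} = 19,  t_{39} = 17,  t_{40} = 13,  t_{41} = 7,  t_{42} = 20,  t_{43} = 4,  t_{44} = 1,  t_{45} = 5,  t_{46} = 6,  t_{47} = 11,  t_{48} = 17,  t_{49} = 5.
The sequence repeats with period 48.
(511 - 0) mod 48 = 31, so t_{511} = t_{31} = 6.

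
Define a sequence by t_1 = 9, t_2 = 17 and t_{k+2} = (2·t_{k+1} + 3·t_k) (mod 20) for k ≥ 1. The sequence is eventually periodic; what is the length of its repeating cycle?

Listing terms: t_1 = 9,  t_2 = 17,  t_3 = 1,  t_4 = 13,  t_5 = 9,  t_6 = 17.
The sequence repeats with period 4.

4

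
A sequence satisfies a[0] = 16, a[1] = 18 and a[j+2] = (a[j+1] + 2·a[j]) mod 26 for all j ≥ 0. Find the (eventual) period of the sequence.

We have a[0] = 16; a[1] = 18; a[2] = 24; a[3] = 8; a[4] = 4; a[5] = 20; a[6] = 2; a[7] = 16; a[8] = 20; a[9] = 0; a[10] = 14; a[11] = 14; a[12] = 16; a[13] = 18.
The sequence repeats with period 12.

12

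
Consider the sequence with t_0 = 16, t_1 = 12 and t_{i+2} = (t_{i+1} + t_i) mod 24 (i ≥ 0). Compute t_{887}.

We have t_0 = 16; t_1 = 12; t_2 = 4; t_3 = 16; t_4 = 20; t_5 = 12; t_6 = 8; t_7 = 20; t_8 = 4; t_9 = 0; t_{10} = 4; t_{11} = 4; t_{12} = 8; t_{13} = 12; t_{14} = 20; t_{15} = 8; t_{16} = 4; t_{17} = 12; t_{18} = 16; t_{19} = 4; t_{20} = 20; t_{21} = 0; t_{22} = 20; t_{23} = 20; t_{24} = 16; t_{25} = 12.
Since (t_{24}, t_{25}) = (t_0, t_1) = (16, 12) (two consecutive terms determine the rest), the sequence is periodic with period 24.
(887 - 0) mod 24 = 23, so t_{887} = t_{23} = 20.

20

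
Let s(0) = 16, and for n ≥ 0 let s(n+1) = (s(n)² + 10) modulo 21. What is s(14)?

17

Listing terms: s(0) = 16; s(1) = 14; s(2) = 17; s(3) = 5; s(4) = 14.
Since s(4) = s(1) = 14, the sequence is eventually periodic: after a pre-period of length 1 it cycles with period 3.
For n ≥ 1, s(n) depends only on (n - 1) mod 3. (14 - 1) mod 3 = 1, so s(14) = s(2) = 17.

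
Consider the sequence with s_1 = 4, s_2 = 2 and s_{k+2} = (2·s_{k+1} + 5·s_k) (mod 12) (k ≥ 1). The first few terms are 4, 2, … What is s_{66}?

6

Computing terms: s_1 = 4,  s_2 = 2,  s_3 = 0,  s_4 = 10,  s_5 = 8,  s_6 = 6,  s_7 = 4,  s_8 = 2.
Since (s_7, s_8) = (s_1, s_2) = (4, 2) (two consecutive terms determine the rest), the sequence is periodic with period 6.
So s_{66} = s_{1 + ((66-1) mod 6)} = s_6 = 6.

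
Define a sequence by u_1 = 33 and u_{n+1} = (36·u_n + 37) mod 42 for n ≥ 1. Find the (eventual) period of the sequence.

Listing terms: u_1 = 33,  u_2 = 7,  u_3 = 37,  u_4 = 25,  u_5 = 13,  u_6 = 1,  u_7 = 31,  u_8 = 19,  u_9 = 7.
Since u_9 = u_2 = 7, the sequence is eventually periodic: after a pre-period of length 1 it cycles with period 7.

7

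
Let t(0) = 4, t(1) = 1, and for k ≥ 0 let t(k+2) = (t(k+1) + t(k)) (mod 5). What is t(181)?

1

We have t(0) = 4; t(1) = 1; t(2) = 0; t(3) = 1; t(4) = 1; t(5) = 2; t(6) = 3; t(7) = 0; t(8) = 3; t(9) = 3; t(10) = 1; t(11) = 4; t(12) = 0; t(13) = 4; t(14) = 4; t(15) = 3; t(16) = 2; t(17) = 0; t(18) = 2; t(19) = 2; t(20) = 4; t(21) = 1.
The sequence repeats with period 20.
(181 - 0) mod 20 = 1, so t(181) = t(1) = 1.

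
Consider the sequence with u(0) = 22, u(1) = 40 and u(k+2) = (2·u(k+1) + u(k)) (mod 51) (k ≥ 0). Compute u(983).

Computing terms: u(0) = 22, u(1) = 40, u(2) = 0, u(3) = 40, u(4) = 29, u(5) = 47, u(6) = 21, u(7) = 38, u(8) = 46, u(9) = 28, u(10) = 0, u(11) = 28, u(12) = 5, u(13) = 38, u(14) = 30, u(15) = 47, u(16) = 22, u(17) = 40.
The sequence repeats with period 16.
So u(983) = u(0 + ((983-0) mod 16)) = u(7) = 38.

38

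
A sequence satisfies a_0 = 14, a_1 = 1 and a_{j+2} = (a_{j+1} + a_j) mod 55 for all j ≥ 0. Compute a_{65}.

We have a_0 = 14, a_1 = 1, a_2 = 15, a_3 = 16, a_4 = 31, a_5 = 47, a_6 = 23, a_7 = 15, a_8 = 38, a_9 = 53, a_{10} = 36, a_{11} = 34, a_{12} = 15, a_{13} = 49, a_{14} = 9, a_{15} = 3, a_{16} = 12, a_{17} = 15, a_{18} = 27, a_{19} = 42, a_{20} = 14, a_{21} = 1.
The sequence repeats with period 20.
So a_{65} = a_{0 + ((65-0) mod 20)} = a_5 = 47.

47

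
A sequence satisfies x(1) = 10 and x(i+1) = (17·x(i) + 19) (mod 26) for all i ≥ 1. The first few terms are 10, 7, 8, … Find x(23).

2

Computing terms: x(1) = 10, x(2) = 7, x(3) = 8, x(4) = 25, x(5) = 2, x(6) = 1, x(7) = 10.
The sequence repeats with period 6.
So x(23) = x(1 + ((23-1) mod 6)) = x(5) = 2.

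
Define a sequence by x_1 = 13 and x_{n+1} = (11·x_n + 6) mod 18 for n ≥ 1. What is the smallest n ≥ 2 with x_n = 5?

2

Computing terms: x_1 = 13; x_2 = 5; x_3 = 7; x_4 = 11; x_5 = 1; x_6 = 17; x_7 = 13.
The sequence repeats with period 6.
The value 5 first appears (with n ≥ 2) at x_2.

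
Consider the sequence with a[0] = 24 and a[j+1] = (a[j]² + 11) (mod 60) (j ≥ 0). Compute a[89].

35

a[0] = 24,  a[1] = 47,  a[2] = 0,  a[3] = 11,  a[4] = 12,  a[5] = 35,  a[6] = 36,  a[7] = 47.
Since a[7] = a[1] = 47, the sequence is eventually periodic: after a pre-period of length 1 it cycles with period 6.
For j ≥ 1, a[j] depends only on (j - 1) mod 6. (89 - 1) mod 6 = 4, so a[89] = a[5] = 35.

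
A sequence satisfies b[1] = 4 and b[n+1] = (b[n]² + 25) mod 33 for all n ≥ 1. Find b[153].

b[1] = 4,  b[2] = 8,  b[3] = 23,  b[4] = 26,  b[5] = 8.
Since b[5] = b[2] = 8, the sequence is eventually periodic: after a pre-period of length 1 it cycles with period 3.
For n ≥ 2, b[n] depends only on (n - 2) mod 3. (153 - 2) mod 3 = 1, so b[153] = b[3] = 23.

23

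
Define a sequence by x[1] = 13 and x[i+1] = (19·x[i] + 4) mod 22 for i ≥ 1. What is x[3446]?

Computing terms: x[1] = 13, x[2] = 9, x[3] = 21, x[4] = 7, x[5] = 5, x[6] = 11, x[7] = 15, x[8] = 3, x[9] = 17, x[10] = 19, x[11] = 13.
Since x[11] = x[1] = 13, the sequence is periodic with period 10.
So x[3446] = x[1 + ((3446-1) mod 10)] = x[6] = 11.

11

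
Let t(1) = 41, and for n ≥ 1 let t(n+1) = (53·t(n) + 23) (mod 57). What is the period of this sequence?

18

Listing terms: t(1) = 41,  t(2) = 30,  t(3) = 17,  t(4) = 12,  t(5) = 32,  t(6) = 9,  t(7) = 44,  t(8) = 18,  t(9) = 8,  t(10) = 48,  t(11) = 2,  t(12) = 15,  t(13) = 20,  t(14) = 0,  t(15) = 23,  t(16) = 45,  t(17) = 14,  t(18) = 24,  t(19) = 41.
The sequence repeats with period 18.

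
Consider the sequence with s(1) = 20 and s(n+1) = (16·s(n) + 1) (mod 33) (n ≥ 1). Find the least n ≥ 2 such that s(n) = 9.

s(1) = 20,  s(2) = 24,  s(3) = 22,  s(4) = 23,  s(5) = 6,  s(6) = 31,  s(7) = 2,  s(8) = 0,  s(9) = 1,  s(10) = 17,  s(11) = 9,  s(12) = 13,  s(13) = 11,  s(14) = 12,  s(15) = 28,  s(16) = 20.
Since s(16) = s(1) = 20, the sequence is periodic with period 15.
The value 9 first appears (with n ≥ 2) at s(11).

11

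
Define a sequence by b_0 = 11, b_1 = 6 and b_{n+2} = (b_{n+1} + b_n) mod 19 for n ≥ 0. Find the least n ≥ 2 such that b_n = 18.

Computing terms: b_0 = 11,  b_1 = 6,  b_2 = 17,  b_3 = 4,  b_4 = 2,  b_5 = 6,  b_6 = 8,  b_7 = 14,  b_8 = 3,  b_9 = 17,  b_{10} = 1,  b_{11} = 18,  b_{12} = 0,  b_{13} = 18,  b_{14} = 18,  b_{15} = 17,  b_{16} = 16,  b_{17} = 14,  b_{18} = 11,  b_{19} = 6.
Since (b_{18}, b_{19}) = (b_0, b_1) = (11, 6) (two consecutive terms determine the rest), the sequence is periodic with period 18.
The value 18 first appears (with n ≥ 2) at b_{11}.

11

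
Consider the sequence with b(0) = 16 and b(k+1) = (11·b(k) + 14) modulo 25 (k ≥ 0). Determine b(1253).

b(0) = 16; b(1) = 15; b(2) = 4; b(3) = 8; b(4) = 2; b(5) = 11; b(6) = 10; b(7) = 24; b(8) = 3; b(9) = 22; b(10) = 6; b(11) = 5; b(12) = 19; b(13) = 23; b(14) = 17; b(15) = 1; b(16) = 0; b(17) = 14; b(18) = 18; b(19) = 12; b(20) = 21; b(21) = 20; b(22) = 9; b(23) = 13; b(24) = 7; b(25) = 16.
The sequence repeats with period 25.
So b(1253) = b(0 + ((1253-0) mod 25)) = b(3) = 8.

8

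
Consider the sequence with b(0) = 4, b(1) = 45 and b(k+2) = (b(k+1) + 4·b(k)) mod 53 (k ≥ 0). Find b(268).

Listing terms: b(0) = 4; b(1) = 45; b(2) = 8; b(3) = 29; b(4) = 8; b(5) = 18; b(6) = 50; b(7) = 16; b(8) = 4; b(9) = 15; b(10) = 31; b(11) = 38; b(12) = 3; b(13) = 49; b(14) = 8; b(15) = 45; b(16) = 24; b(17) = 45; b(18) = 35; b(19) = 3; b(20) = 37; b(21) = 49; b(22) = 38; b(23) = 22; b(24) = 15; b(25) = 50; b(26) = 4; b(27) = 45.
The sequence repeats with period 26.
So b(268) = b(0 + ((268-0) mod 26)) = b(8) = 4.

4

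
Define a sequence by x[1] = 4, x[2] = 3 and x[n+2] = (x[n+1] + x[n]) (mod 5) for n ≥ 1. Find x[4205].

2

Computing terms: x[1] = 4,  x[2] = 3,  x[3] = 2,  x[4] = 0,  x[5] = 2,  x[6] = 2,  x[7] = 4,  x[8] = 1,  x[9] = 0,  x[10] = 1,  x[11] = 1,  x[12] = 2,  x[13] = 3,  x[14] = 0,  x[15] = 3,  x[16] = 3,  x[17] = 1,  x[18] = 4,  x[19] = 0,  x[20] = 4,  x[21] = 4,  x[22] = 3.
Since (x[21], x[22]) = (x[1], x[2]) = (4, 3) (two consecutive terms determine the rest), the sequence is periodic with period 20.
So x[4205] = x[1 + ((4205-1) mod 20)] = x[5] = 2.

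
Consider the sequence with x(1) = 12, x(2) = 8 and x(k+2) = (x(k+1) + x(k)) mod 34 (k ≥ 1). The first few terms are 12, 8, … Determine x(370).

14

We have x(1) = 12,  x(2) = 8,  x(3) = 20,  x(4) = 28,  x(5) = 14,  x(6) = 8,  x(7) = 22,  x(8) = 30,  x(9) = 18,  x(10) = 14,  x(11) = 32,  x(12) = 12,  x(13) = 10,  x(14) = 22,  x(15) = 32,  x(16) = 20,  x(17) = 18,  x(18) = 4,  x(19) = 22,  x(20) = 26,  x(21) = 14,  x(22) = 6,  x(23) = 20,  x(24) = 26,  x(25) = 12,  x(26) = 4,  x(27) = 16,  x(28) = 20,  x(29) = 2,  x(30) = 22,  x(31) = 24,  x(32) = 12,  x(33) = 2,  x(34) = 14,  x(35) = 16,  x(36) = 30,  x(37) = 12,  x(38) = 8.
The sequence repeats with period 36.
So x(370) = x(1 + ((370-1) mod 36)) = x(10) = 14.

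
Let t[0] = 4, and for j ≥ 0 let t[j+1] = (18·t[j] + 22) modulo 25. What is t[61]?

Computing terms: t[0] = 4, t[1] = 19, t[2] = 14, t[3] = 24, t[4] = 4.
Since t[4] = t[0] = 4, the sequence is periodic with period 4.
So t[61] = t[0 + ((61-0) mod 4)] = t[1] = 19.

19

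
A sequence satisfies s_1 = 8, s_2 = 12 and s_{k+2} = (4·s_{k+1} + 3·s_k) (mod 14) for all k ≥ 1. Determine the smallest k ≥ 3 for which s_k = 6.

6

s_1 = 8,  s_2 = 12,  s_3 = 2,  s_4 = 2,  s_5 = 0,  s_6 = 6,  s_7 = 10,  s_8 = 2,  s_9 = 10,  s_{10} = 4,  s_{11} = 4,  s_{12} = 0,  s_{13} = 12,  s_{14} = 6,  s_{15} = 4,  s_{16} = 6,  s_{17} = 8,  s_{18} = 8,  s_{19} = 0,  s_{20} = 10,  s_{21} = 12,  s_{22} = 8,  s_{23} = 12.
The sequence repeats with period 21.
The value 6 first appears (with k ≥ 3) at s_6.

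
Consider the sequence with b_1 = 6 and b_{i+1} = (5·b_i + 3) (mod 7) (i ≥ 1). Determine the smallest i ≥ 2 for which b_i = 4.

5

Listing terms: b_1 = 6, b_2 = 5, b_3 = 0, b_4 = 3, b_5 = 4, b_6 = 2, b_7 = 6.
The sequence repeats with period 6.
The value 4 first appears (with i ≥ 2) at b_5.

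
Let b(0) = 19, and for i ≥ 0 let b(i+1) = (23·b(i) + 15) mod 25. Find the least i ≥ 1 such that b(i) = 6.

14

b(0) = 19,  b(1) = 2,  b(2) = 11,  b(3) = 18,  b(4) = 4,  b(5) = 7,  b(6) = 1,  b(7) = 13,  b(8) = 14,  b(9) = 12,  b(10) = 16,  b(11) = 8,  b(12) = 24,  b(13) = 17,  b(14) = 6,  b(15) = 3,  b(16) = 9,  b(17) = 22,  b(18) = 21,  b(19) = 23,  b(20) = 19.
Since b(20) = b(0) = 19, the sequence is periodic with period 20.
The value 6 first appears (with i ≥ 1) at b(14).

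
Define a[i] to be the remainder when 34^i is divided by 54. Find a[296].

4

Listing terms: a[0] = 1; a[1] = 34; a[2] = 22; a[3] = 46; a[4] = 52; a[5] = 40; a[6] = 10; a[7] = 16; a[8] = 4; a[9] = 28; a[10] = 34.
Since a[10] = a[1] = 34, the sequence is eventually periodic: after a pre-period of length 1 it cycles with period 9.
For i ≥ 1, a[i] depends only on (i - 1) mod 9. (296 - 1) mod 9 = 7, so a[296] = a[8] = 4.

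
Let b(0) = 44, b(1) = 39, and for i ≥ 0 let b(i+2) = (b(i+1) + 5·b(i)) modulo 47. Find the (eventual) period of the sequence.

23

b(0) = 44; b(1) = 39; b(2) = 24; b(3) = 31; b(4) = 10; b(5) = 24; b(6) = 27; b(7) = 6; b(8) = 0; b(9) = 30; b(10) = 30; b(11) = 39; b(12) = 1; b(13) = 8; b(14) = 13; b(15) = 6; b(16) = 24; b(17) = 7; b(18) = 33; b(19) = 21; b(20) = 45; b(21) = 9; b(22) = 46; b(23) = 44; b(24) = 39.
Since (b(23), b(24)) = (b(0), b(1)) = (44, 39) (two consecutive terms determine the rest), the sequence is periodic with period 23.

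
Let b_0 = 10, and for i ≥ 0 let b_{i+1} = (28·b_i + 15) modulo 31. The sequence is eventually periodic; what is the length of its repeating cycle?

Computing terms: b_0 = 10,  b_1 = 16,  b_2 = 29,  b_3 = 21,  b_4 = 14,  b_5 = 4,  b_6 = 3,  b_7 = 6,  b_8 = 28,  b_9 = 24,  b_{10} = 5,  b_{11} = 0,  b_{12} = 15,  b_{13} = 1,  b_{14} = 12,  b_{15} = 10.
Since b_{15} = b_0 = 10, the sequence is periodic with period 15.

15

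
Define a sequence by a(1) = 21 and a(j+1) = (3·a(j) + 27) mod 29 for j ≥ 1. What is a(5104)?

9

We have a(1) = 21; a(2) = 3; a(3) = 7; a(4) = 19; a(5) = 26; a(6) = 18; a(7) = 23; a(8) = 9; a(9) = 25; a(10) = 15; a(11) = 14; a(12) = 11; a(13) = 2; a(14) = 4; a(15) = 10; a(16) = 28; a(17) = 24; a(18) = 12; a(19) = 5; a(20) = 13; a(21) = 8; a(22) = 22; a(23) = 6; a(24) = 16; a(25) = 17; a(26) = 20; a(27) = 0; a(28) = 27; a(29) = 21.
Since a(29) = a(1) = 21, the sequence is periodic with period 28.
(5104 - 1) mod 28 = 7, so a(5104) = a(8) = 9.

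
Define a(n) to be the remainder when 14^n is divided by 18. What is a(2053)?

a(0) = 1,  a(1) = 14,  a(2) = 16,  a(3) = 8,  a(4) = 4,  a(5) = 2,  a(6) = 10,  a(7) = 14.
Since a(7) = a(1) = 14, the sequence is eventually periodic: after a pre-period of length 1 it cycles with period 6.
For n ≥ 1, a(n) depends only on (n - 1) mod 6. (2053 - 1) mod 6 = 0, so a(2053) = a(1) = 14.

14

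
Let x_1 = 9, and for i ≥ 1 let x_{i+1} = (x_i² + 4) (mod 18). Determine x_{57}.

We have x_1 = 9, x_2 = 13, x_3 = 11, x_4 = 17, x_5 = 5, x_6 = 11.
Since x_6 = x_3 = 11, the sequence is eventually periodic: after a pre-period of length 2 it cycles with period 3.
For i ≥ 3, x_i depends only on (i - 3) mod 3. (57 - 3) mod 3 = 0, so x_{57} = x_3 = 11.

11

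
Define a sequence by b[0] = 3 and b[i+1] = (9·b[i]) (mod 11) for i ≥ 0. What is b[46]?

5

Computing terms: b[0] = 3; b[1] = 5; b[2] = 1; b[3] = 9; b[4] = 4; b[5] = 3.
The sequence repeats with period 5.
(46 - 0) mod 5 = 1, so b[46] = b[1] = 5.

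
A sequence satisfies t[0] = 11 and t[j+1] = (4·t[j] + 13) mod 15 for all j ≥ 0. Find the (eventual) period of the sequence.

6

t[0] = 11, t[1] = 12, t[2] = 1, t[3] = 2, t[4] = 6, t[5] = 7, t[6] = 11.
Since t[6] = t[0] = 11, the sequence is periodic with period 6.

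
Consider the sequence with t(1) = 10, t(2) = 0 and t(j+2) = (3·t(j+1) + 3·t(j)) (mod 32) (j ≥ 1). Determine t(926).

t(1) = 10,  t(2) = 0,  t(3) = 30,  t(4) = 26,  t(5) = 8,  t(6) = 6,  t(7) = 10,  t(8) = 16,  t(9) = 14,  t(10) = 26,  t(11) = 24,  t(12) = 22,  t(13) = 10,  t(14) = 0.
Since (t(13), t(14)) = (t(1), t(2)) = (10, 0) (two consecutive terms determine the rest), the sequence is periodic with period 12.
(926 - 1) mod 12 = 1, so t(926) = t(2) = 0.

0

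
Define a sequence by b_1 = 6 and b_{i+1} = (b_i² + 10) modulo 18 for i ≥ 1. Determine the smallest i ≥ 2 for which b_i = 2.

Computing terms: b_1 = 6,  b_2 = 10,  b_3 = 2,  b_4 = 14,  b_5 = 8,  b_6 = 2.
Since b_6 = b_3 = 2, the sequence is eventually periodic: after a pre-period of length 2 it cycles with period 3.
The value 2 first appears (with i ≥ 2) at b_3.

3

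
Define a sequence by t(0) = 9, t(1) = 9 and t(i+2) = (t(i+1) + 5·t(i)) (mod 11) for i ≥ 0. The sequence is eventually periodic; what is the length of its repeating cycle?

40

We have t(0) = 9, t(1) = 9, t(2) = 10, t(3) = 0, t(4) = 6, t(5) = 6, t(6) = 3, t(7) = 0, t(8) = 4, t(9) = 4, t(10) = 2, t(11) = 0, t(12) = 10, t(13) = 10, t(14) = 5, t(15) = 0, t(16) = 3, t(17) = 3, t(18) = 7, t(19) = 0, t(20) = 2, t(21) = 2, t(22) = 1, t(23) = 0, t(24) = 5, t(25) = 5, t(26) = 8, t(27) = 0, t(28) = 7, t(29) = 7, t(30) = 9, t(31) = 0, t(32) = 1, t(33) = 1, t(34) = 6, t(35) = 0, t(36) = 8, t(37) = 8, t(38) = 4, t(39) = 0, t(40) = 9, t(41) = 9.
Since (t(40), t(41)) = (t(0), t(1)) = (9, 9) (two consecutive terms determine the rest), the sequence is periodic with period 40.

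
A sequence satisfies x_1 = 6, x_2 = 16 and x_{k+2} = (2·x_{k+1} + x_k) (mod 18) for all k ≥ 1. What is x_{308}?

8

We have x_1 = 6,  x_2 = 16,  x_3 = 2,  x_4 = 2,  x_5 = 6,  x_6 = 14,  x_7 = 16,  x_8 = 10,  x_9 = 0,  x_{10} = 10,  x_{11} = 2,  x_{12} = 14,  x_{13} = 12,  x_{14} = 2,  x_{15} = 16,  x_{16} = 16,  x_{17} = 12,  x_{18} = 4,  x_{19} = 2,  x_{20} = 8,  x_{21} = 0,  x_{22} = 8,  x_{23} = 16,  x_{24} = 4,  x_{25} = 6,  x_{26} = 16.
The sequence repeats with period 24.
So x_{308} = x_{1 + ((308-1) mod 24)} = x_{20} = 8.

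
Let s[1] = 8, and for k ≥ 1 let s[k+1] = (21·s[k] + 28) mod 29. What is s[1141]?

Computing terms: s[1] = 8; s[2] = 22; s[3] = 26; s[4] = 23; s[5] = 18; s[6] = 0; s[7] = 28; s[8] = 7; s[9] = 1; s[10] = 20; s[11] = 13; s[12] = 11; s[13] = 27; s[14] = 15; s[15] = 24; s[16] = 10; s[17] = 6; s[18] = 9; s[19] = 14; s[20] = 3; s[21] = 4; s[22] = 25; s[23] = 2; s[24] = 12; s[25] = 19; s[26] = 21; s[27] = 5; s[28] = 17; s[29] = 8.
Since s[29] = s[1] = 8, the sequence is periodic with period 28.
(1141 - 1) mod 28 = 20, so s[1141] = s[21] = 4.

4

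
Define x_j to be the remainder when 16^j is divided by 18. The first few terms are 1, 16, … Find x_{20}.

x_0 = 1, x_1 = 16, x_2 = 4, x_3 = 10, x_4 = 16.
Since x_4 = x_1 = 16, the sequence is eventually periodic: after a pre-period of length 1 it cycles with period 3.
For j ≥ 1, x_j depends only on (j - 1) mod 3. (20 - 1) mod 3 = 1, so x_{20} = x_2 = 4.

4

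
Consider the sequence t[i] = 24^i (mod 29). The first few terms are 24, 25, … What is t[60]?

Computing terms: t[1] = 24, t[2] = 25, t[3] = 20, t[4] = 16, t[5] = 7, t[6] = 23, t[7] = 1, t[8] = 24.
The sequence repeats with period 7.
(60 - 1) mod 7 = 3, so t[60] = t[4] = 16.

16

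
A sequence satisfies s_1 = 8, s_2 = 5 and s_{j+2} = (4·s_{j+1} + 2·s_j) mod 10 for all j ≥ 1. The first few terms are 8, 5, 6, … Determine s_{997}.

8

Computing terms: s_1 = 8; s_2 = 5; s_3 = 6; s_4 = 4; s_5 = 8; s_6 = 0; s_7 = 6; s_8 = 4.
Since (s_7, s_8) = (s_3, s_4) = (6, 4) (two consecutive terms determine the rest), the sequence is eventually periodic: after a pre-period of length 2 it cycles with period 4.
For j ≥ 3, s_j depends only on (j - 3) mod 4. (997 - 3) mod 4 = 2, so s_{997} = s_5 = 8.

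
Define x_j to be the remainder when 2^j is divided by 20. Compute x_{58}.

4

x_1 = 2, x_2 = 4, x_3 = 8, x_4 = 16, x_5 = 12, x_6 = 4.
Since x_6 = x_2 = 4, the sequence is eventually periodic: after a pre-period of length 1 it cycles with period 4.
For j ≥ 2, x_j depends only on (j - 2) mod 4. (58 - 2) mod 4 = 0, so x_{58} = x_2 = 4.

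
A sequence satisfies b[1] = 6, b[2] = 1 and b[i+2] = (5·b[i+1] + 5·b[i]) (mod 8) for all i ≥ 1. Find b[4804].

Listing terms: b[1] = 6; b[2] = 1; b[3] = 3; b[4] = 4; b[5] = 3; b[6] = 3; b[7] = 6; b[8] = 5; b[9] = 7; b[10] = 4; b[11] = 7; b[12] = 7; b[13] = 6; b[14] = 1.
Since (b[13], b[14]) = (b[1], b[2]) = (6, 1) (two consecutive terms determine the rest), the sequence is periodic with period 12.
(4804 - 1) mod 12 = 3, so b[4804] = b[4] = 4.

4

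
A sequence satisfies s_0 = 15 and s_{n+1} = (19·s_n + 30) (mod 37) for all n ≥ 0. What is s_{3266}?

Listing terms: s_0 = 15, s_1 = 19, s_2 = 21, s_3 = 22, s_4 = 4, s_5 = 32, s_6 = 9, s_7 = 16, s_8 = 1, s_9 = 12, s_{10} = 36, s_{11} = 11, s_{12} = 17, s_{13} = 20, s_{14} = 3, s_{15} = 13, s_{16} = 18, s_{17} = 2, s_{18} = 31, s_{19} = 27, s_{20} = 25, s_{21} = 24, s_{22} = 5, s_{23} = 14, s_{24} = 0, s_{25} = 30, s_{26} = 8, s_{27} = 34, s_{28} = 10, s_{29} = 35, s_{30} = 29, s_{31} = 26, s_{32} = 6, s_{33} = 33, s_{34} = 28, s_{35} = 7, s_{36} = 15.
The sequence repeats with period 36.
So s_{3266} = s_{0 + ((3266-0) mod 36)} = s_{26} = 8.

8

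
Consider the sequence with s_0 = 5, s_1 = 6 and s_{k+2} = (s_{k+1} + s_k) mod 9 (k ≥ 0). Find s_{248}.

2

s_0 = 5; s_1 = 6; s_2 = 2; s_3 = 8; s_4 = 1; s_5 = 0; s_6 = 1; s_7 = 1; s_8 = 2; s_9 = 3; s_{10} = 5; s_{11} = 8; s_{12} = 4; s_{13} = 3; s_{14} = 7; s_{15} = 1; s_{16} = 8; s_{17} = 0; s_{18} = 8; s_{19} = 8; s_{20} = 7; s_{21} = 6; s_{22} = 4; s_{23} = 1; s_{24} = 5; s_{25} = 6.
The sequence repeats with period 24.
So s_{248} = s_{0 + ((248-0) mod 24)} = s_8 = 2.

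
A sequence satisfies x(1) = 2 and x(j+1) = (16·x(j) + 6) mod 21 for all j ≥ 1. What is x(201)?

x(1) = 2; x(2) = 17; x(3) = 5; x(4) = 2.
Since x(4) = x(1) = 2, the sequence is periodic with period 3.
So x(201) = x(1 + ((201-1) mod 3)) = x(3) = 5.

5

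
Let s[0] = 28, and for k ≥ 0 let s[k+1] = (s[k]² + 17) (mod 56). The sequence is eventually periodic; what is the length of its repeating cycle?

Listing terms: s[0] = 28,  s[1] = 17,  s[2] = 26,  s[3] = 21,  s[4] = 10,  s[5] = 5,  s[6] = 42,  s[7] = 45,  s[8] = 26.
Since s[8] = s[2] = 26, the sequence is eventually periodic: after a pre-period of length 2 it cycles with period 6.

6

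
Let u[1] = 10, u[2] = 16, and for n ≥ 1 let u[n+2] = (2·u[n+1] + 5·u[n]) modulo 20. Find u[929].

18

Computing terms: u[1] = 10,  u[2] = 16,  u[3] = 2,  u[4] = 4,  u[5] = 18,  u[6] = 16,  u[7] = 2.
Since (u[6], u[7]) = (u[2], u[3]) = (16, 2) (two consecutive terms determine the rest), the sequence is eventually periodic: after a pre-period of length 1 it cycles with period 4.
For n ≥ 2, u[n] depends only on (n - 2) mod 4. (929 - 2) mod 4 = 3, so u[929] = u[5] = 18.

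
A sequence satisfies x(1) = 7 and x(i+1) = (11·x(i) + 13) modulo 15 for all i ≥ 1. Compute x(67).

10

We have x(1) = 7; x(2) = 0; x(3) = 13; x(4) = 6; x(5) = 4; x(6) = 12; x(7) = 10; x(8) = 3; x(9) = 1; x(10) = 9; x(11) = 7.
The sequence repeats with period 10.
(67 - 1) mod 10 = 6, so x(67) = x(7) = 10.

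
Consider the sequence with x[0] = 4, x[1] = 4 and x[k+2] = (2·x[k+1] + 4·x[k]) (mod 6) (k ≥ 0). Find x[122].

x[0] = 4; x[1] = 4; x[2] = 0; x[3] = 4; x[4] = 2; x[5] = 2; x[6] = 0; x[7] = 2; x[8] = 4; x[9] = 4.
The sequence repeats with period 8.
So x[122] = x[0 + ((122-0) mod 8)] = x[2] = 0.

0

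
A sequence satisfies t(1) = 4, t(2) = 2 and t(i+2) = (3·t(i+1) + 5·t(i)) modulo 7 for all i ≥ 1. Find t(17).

t(1) = 4; t(2) = 2; t(3) = 5; t(4) = 4; t(5) = 2.
Since (t(4), t(5)) = (t(1), t(2)) = (4, 2) (two consecutive terms determine the rest), the sequence is periodic with period 3.
(17 - 1) mod 3 = 1, so t(17) = t(2) = 2.

2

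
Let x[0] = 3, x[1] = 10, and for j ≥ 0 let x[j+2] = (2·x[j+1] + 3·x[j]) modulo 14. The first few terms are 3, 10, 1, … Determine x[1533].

4

x[0] = 3, x[1] = 10, x[2] = 1, x[3] = 4, x[4] = 11, x[5] = 6, x[6] = 3, x[7] = 10.
The sequence repeats with period 6.
So x[1533] = x[0 + ((1533-0) mod 6)] = x[3] = 4.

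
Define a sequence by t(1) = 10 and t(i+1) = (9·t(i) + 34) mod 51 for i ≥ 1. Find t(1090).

Listing terms: t(1) = 10, t(2) = 22, t(3) = 28, t(4) = 31, t(5) = 7, t(6) = 46, t(7) = 40, t(8) = 37, t(9) = 10.
Since t(9) = t(1) = 10, the sequence is periodic with period 8.
(1090 - 1) mod 8 = 1, so t(1090) = t(2) = 22.

22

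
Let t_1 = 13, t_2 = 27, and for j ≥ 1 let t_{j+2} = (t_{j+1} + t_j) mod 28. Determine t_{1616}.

7

We have t_1 = 13,  t_2 = 27,  t_3 = 12,  t_4 = 11,  t_5 = 23,  t_6 = 6,  t_7 = 1,  t_8 = 7,  t_9 = 8,  t_{10} = 15,  t_{11} = 23,  t_{12} = 10,  t_{13} = 5,  t_{14} = 15,  t_{15} = 20,  t_{16} = 7,  t_{17} = 27,  t_{18} = 6,  t_{19} = 5,  t_{20} = 11,  t_{21} = 16,  t_{22} = 27,  t_{23} = 15,  t_{24} = 14,  t_{25} = 1,  t_{26} = 15,  t_{27} = 16,  t_{28} = 3,  t_{29} = 19,  t_{30} = 22,  t_{31} = 13,  t_{32} = 7,  t_{33} = 20,  t_{34} = 27,  t_{35} = 19,  t_{36} = 18,  t_{37} = 9,  t_{38} = 27,  t_{39} = 8,  t_{40} = 7,  t_{41} = 15,  t_{42} = 22,  t_{43} = 9,  t_{44} = 3,  t_{45} = 12,  t_{46} = 15,  t_{47} = 27,  t_{48} = 14,  t_{49} = 13,  t_{50} = 27.
The sequence repeats with period 48.
So t_{1616} = t_{1 + ((1616-1) mod 48)} = t_{32} = 7.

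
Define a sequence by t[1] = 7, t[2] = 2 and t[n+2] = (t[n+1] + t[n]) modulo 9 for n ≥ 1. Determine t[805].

2

t[1] = 7, t[2] = 2, t[3] = 0, t[4] = 2, t[5] = 2, t[6] = 4, t[7] = 6, t[8] = 1, t[9] = 7, t[10] = 8, t[11] = 6, t[12] = 5, t[13] = 2, t[14] = 7, t[15] = 0, t[16] = 7, t[17] = 7, t[18] = 5, t[19] = 3, t[20] = 8, t[21] = 2, t[22] = 1, t[23] = 3, t[24] = 4, t[25] = 7, t[26] = 2.
Since (t[25], t[26]) = (t[1], t[2]) = (7, 2) (two consecutive terms determine the rest), the sequence is periodic with period 24.
(805 - 1) mod 24 = 12, so t[805] = t[13] = 2.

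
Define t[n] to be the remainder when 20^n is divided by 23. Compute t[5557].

14

Listing terms: t[1] = 20, t[2] = 9, t[3] = 19, t[4] = 12, t[5] = 10, t[6] = 16, t[7] = 21, t[8] = 6, t[9] = 5, t[10] = 8, t[11] = 22, t[12] = 3, t[13] = 14, t[14] = 4, t[15] = 11, t[16] = 13, t[17] = 7, t[18] = 2, t[19] = 17, t[20] = 18, t[21] = 15, t[22] = 1, t[23] = 20.
The sequence repeats with period 22.
So t[5557] = t[1 + ((5557-1) mod 22)] = t[13] = 14.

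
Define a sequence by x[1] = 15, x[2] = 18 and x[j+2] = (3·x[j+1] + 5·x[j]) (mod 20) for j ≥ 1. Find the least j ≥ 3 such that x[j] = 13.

6

Listing terms: x[1] = 15; x[2] = 18; x[3] = 9; x[4] = 17; x[5] = 16; x[6] = 13; x[7] = 19; x[8] = 2; x[9] = 1; x[10] = 13; x[11] = 4; x[12] = 17; x[13] = 11; x[14] = 18; x[15] = 9.
Since (x[14], x[15]) = (x[2], x[3]) = (18, 9) (two consecutive terms determine the rest), the sequence is eventually periodic: after a pre-period of length 1 it cycles with period 12.
The value 13 first appears (with j ≥ 3) at x[6].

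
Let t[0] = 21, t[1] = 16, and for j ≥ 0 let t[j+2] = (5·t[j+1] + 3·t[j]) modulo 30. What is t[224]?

11

Listing terms: t[0] = 21; t[1] = 16; t[2] = 23; t[3] = 13; t[4] = 14; t[5] = 19; t[6] = 17; t[7] = 22; t[8] = 11; t[9] = 1; t[10] = 8; t[11] = 13; t[12] = 29; t[13] = 4; t[14] = 17; t[15] = 7; t[16] = 26; t[17] = 1; t[18] = 23; t[19] = 28; t[20] = 29; t[21] = 19; t[22] = 2; t[23] = 7; t[24] = 11; t[25] = 16; t[26] = 23.
Since (t[25], t[26]) = (t[1], t[2]) = (16, 23) (two consecutive terms determine the rest), the sequence is eventually periodic: after a pre-period of length 1 it cycles with period 24.
For j ≥ 1, t[j] depends only on (j - 1) mod 24. (224 - 1) mod 24 = 7, so t[224] = t[8] = 11.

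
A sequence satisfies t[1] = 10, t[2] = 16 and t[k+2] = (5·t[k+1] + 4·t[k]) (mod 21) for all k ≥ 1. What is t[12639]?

t[1] = 10, t[2] = 16, t[3] = 15, t[4] = 13, t[5] = 20, t[6] = 5, t[7] = 0, t[8] = 20, t[9] = 16, t[10] = 13, t[11] = 3, t[12] = 4, t[13] = 11, t[14] = 8, t[15] = 0, t[16] = 11, t[17] = 13, t[18] = 4, t[19] = 9, t[20] = 19, t[21] = 5, t[22] = 17, t[23] = 0, t[24] = 5, t[25] = 4, t[26] = 19, t[27] = 6, t[28] = 1, t[29] = 8, t[30] = 2, t[31] = 0, t[32] = 8, t[33] = 19, t[34] = 1, t[35] = 18, t[36] = 10, t[37] = 17, t[38] = 20, t[39] = 0, t[40] = 17, t[41] = 1, t[42] = 10, t[43] = 12, t[44] = 16, t[45] = 2, t[46] = 11, t[47] = 0, t[48] = 2, t[49] = 10, t[50] = 16.
The sequence repeats with period 48.
(12639 - 1) mod 48 = 14, so t[12639] = t[15] = 0.

0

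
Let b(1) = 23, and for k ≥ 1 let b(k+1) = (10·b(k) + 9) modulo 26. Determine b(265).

We have b(1) = 23,  b(2) = 5,  b(3) = 7,  b(4) = 1,  b(5) = 19,  b(6) = 17,  b(7) = 23.
Since b(7) = b(1) = 23, the sequence is periodic with period 6.
So b(265) = b(1 + ((265-1) mod 6)) = b(1) = 23.

23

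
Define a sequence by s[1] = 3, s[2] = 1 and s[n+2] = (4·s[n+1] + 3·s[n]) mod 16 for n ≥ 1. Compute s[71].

13

We have s[1] = 3, s[2] = 1, s[3] = 13, s[4] = 7, s[5] = 3, s[6] = 1.
The sequence repeats with period 4.
So s[71] = s[1 + ((71-1) mod 4)] = s[3] = 13.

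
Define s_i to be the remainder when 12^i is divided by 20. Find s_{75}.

s_1 = 12; s_2 = 4; s_3 = 8; s_4 = 16; s_5 = 12.
The sequence repeats with period 4.
(75 - 1) mod 4 = 2, so s_{75} = s_3 = 8.

8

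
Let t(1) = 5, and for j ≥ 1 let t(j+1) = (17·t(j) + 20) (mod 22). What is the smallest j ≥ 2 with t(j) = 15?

Computing terms: t(1) = 5; t(2) = 17; t(3) = 1; t(4) = 15; t(5) = 11; t(6) = 9; t(7) = 19; t(8) = 13; t(9) = 21; t(10) = 3; t(11) = 5.
Since t(11) = t(1) = 5, the sequence is periodic with period 10.
The value 15 first appears (with j ≥ 2) at t(4).

4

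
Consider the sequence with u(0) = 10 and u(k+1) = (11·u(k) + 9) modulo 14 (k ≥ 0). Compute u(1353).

Computing terms: u(0) = 10,  u(1) = 7,  u(2) = 2,  u(3) = 3,  u(4) = 0,  u(5) = 9,  u(6) = 10.
The sequence repeats with period 6.
So u(1353) = u(0 + ((1353-0) mod 6)) = u(3) = 3.

3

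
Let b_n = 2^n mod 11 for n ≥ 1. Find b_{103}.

b_1 = 2, b_2 = 4, b_3 = 8, b_4 = 5, b_5 = 10, b_6 = 9, b_7 = 7, b_8 = 3, b_9 = 6, b_{10} = 1, b_{11} = 2.
Since b_{11} = b_1 = 2, the sequence is periodic with period 10.
(103 - 1) mod 10 = 2, so b_{103} = b_3 = 8.

8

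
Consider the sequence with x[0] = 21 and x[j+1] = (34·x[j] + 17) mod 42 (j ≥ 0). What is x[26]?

We have x[0] = 21,  x[1] = 17,  x[2] = 7,  x[3] = 3,  x[4] = 35,  x[5] = 31,  x[6] = 21.
The sequence repeats with period 6.
So x[26] = x[0 + ((26-0) mod 6)] = x[2] = 7.

7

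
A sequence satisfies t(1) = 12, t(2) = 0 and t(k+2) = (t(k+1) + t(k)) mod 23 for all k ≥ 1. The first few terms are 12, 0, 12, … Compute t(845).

22

Computing terms: t(1) = 12,  t(2) = 0,  t(3) = 12,  t(4) = 12,  t(5) = 1,  t(6) = 13,  t(7) = 14,  t(8) = 4,  t(9) = 18,  t(10) = 22,  t(11) = 17,  t(12) = 16,  t(13) = 10,  t(14) = 3,  t(15) = 13,  t(16) = 16,  t(17) = 6,  t(18) = 22,  t(19) = 5,  t(20) = 4,  t(21) = 9,  t(22) = 13,  t(23) = 22,  t(24) = 12,  t(25) = 11,  t(26) = 0,  t(27) = 11,  t(28) = 11,  t(29) = 22,  t(30) = 10,  t(31) = 9,  t(32) = 19,  t(33) = 5,  t(34) = 1,  t(35) = 6,  t(36) = 7,  t(37) = 13,  t(38) = 20,  t(39) = 10,  t(40) = 7,  t(41) = 17,  t(42) = 1,  t(43) = 18,  t(44) = 19,  t(45) = 14,  t(46) = 10,  t(47) = 1,  t(48) = 11,  t(49) = 12,  t(50) = 0.
Since (t(49), t(50)) = (t(1), t(2)) = (12, 0) (two consecutive terms determine the rest), the sequence is periodic with period 48.
(845 - 1) mod 48 = 28, so t(845) = t(29) = 22.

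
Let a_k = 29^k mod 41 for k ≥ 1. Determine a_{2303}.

6

Computing terms: a_1 = 29; a_2 = 21; a_3 = 35; a_4 = 31; a_5 = 38; a_6 = 36; a_7 = 19; a_8 = 18; a_9 = 30; a_{10} = 9; a_{11} = 15; a_{12} = 25; a_{13} = 28; a_{14} = 33; a_{15} = 14; a_{16} = 37; a_{17} = 7; a_{18} = 39; a_{19} = 24; a_{20} = 40; a_{21} = 12; a_{22} = 20; a_{23} = 6; a_{24} = 10; a_{25} = 3; a_{26} = 5; a_{27} = 22; a_{28} = 23; a_{29} = 11; a_{30} = 32; a_{31} = 26; a_{32} = 16; a_{33} = 13; a_{34} = 8; a_{35} = 27; a_{36} = 4; a_{37} = 34; a_{38} = 2; a_{39} = 17; a_{40} = 1; a_{41} = 29.
Since a_{41} = a_1 = 29, the sequence is periodic with period 40.
(2303 - 1) mod 40 = 22, so a_{2303} = a_{23} = 6.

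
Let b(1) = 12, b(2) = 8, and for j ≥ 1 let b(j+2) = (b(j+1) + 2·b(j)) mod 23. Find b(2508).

b(1) = 12, b(2) = 8, b(3) = 9, b(4) = 2, b(5) = 20, b(6) = 1, b(7) = 18, b(8) = 20, b(9) = 10, b(10) = 4, b(11) = 1, b(12) = 9, b(13) = 11, b(14) = 6, b(15) = 5, b(16) = 17, b(17) = 4, b(18) = 15, b(19) = 0, b(20) = 7, b(21) = 7, b(22) = 21, b(23) = 12, b(24) = 8.
Since (b(23), b(24)) = (b(1), b(2)) = (12, 8) (two consecutive terms determine the rest), the sequence is periodic with period 22.
(2508 - 1) mod 22 = 21, so b(2508) = b(22) = 21.

21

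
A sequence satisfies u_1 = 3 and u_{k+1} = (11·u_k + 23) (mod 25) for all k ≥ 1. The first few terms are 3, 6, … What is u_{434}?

17

Listing terms: u_1 = 3,  u_2 = 6,  u_3 = 14,  u_4 = 2,  u_5 = 20,  u_6 = 18,  u_7 = 21,  u_8 = 4,  u_9 = 17,  u_{10} = 10,  u_{11} = 8,  u_{12} = 11,  u_{13} = 19,  u_{14} = 7,  u_{15} = 0,  u_{16} = 23,  u_{17} = 1,  u_{18} = 9,  u_{19} = 22,  u_{20} = 15,  u_{21} = 13,  u_{22} = 16,  u_{23} = 24,  u_{24} = 12,  u_{25} = 5,  u_{26} = 3.
Since u_{26} = u_1 = 3, the sequence is periodic with period 25.
So u_{434} = u_{1 + ((434-1) mod 25)} = u_9 = 17.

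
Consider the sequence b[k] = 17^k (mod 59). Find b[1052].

57

b[1] = 17; b[2] = 53; b[3] = 16; b[4] = 36; b[5] = 22; b[6] = 20; b[7] = 45; b[8] = 57; b[9] = 25; b[10] = 12; b[11] = 27; b[12] = 46; b[13] = 15; b[14] = 19; b[15] = 28; b[16] = 4; b[17] = 9; b[18] = 35; b[19] = 5; b[20] = 26; b[21] = 29; b[22] = 21; b[23] = 3; b[24] = 51; b[25] = 41; b[26] = 48; b[27] = 49; b[28] = 7; b[29] = 1; b[30] = 17.
Since b[30] = b[1] = 17, the sequence is periodic with period 29.
So b[1052] = b[1 + ((1052-1) mod 29)] = b[8] = 57.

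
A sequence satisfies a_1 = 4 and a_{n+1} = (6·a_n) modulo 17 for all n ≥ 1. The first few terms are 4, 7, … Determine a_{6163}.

We have a_1 = 4,  a_2 = 7,  a_3 = 8,  a_4 = 14,  a_5 = 16,  a_6 = 11,  a_7 = 15,  a_8 = 5,  a_9 = 13,  a_{10} = 10,  a_{11} = 9,  a_{12} = 3,  a_{13} = 1,  a_{14} = 6,  a_{15} = 2,  a_{16} = 12,  a_{17} = 4.
Since a_{17} = a_1 = 4, the sequence is periodic with period 16.
(6163 - 1) mod 16 = 2, so a_{6163} = a_3 = 8.

8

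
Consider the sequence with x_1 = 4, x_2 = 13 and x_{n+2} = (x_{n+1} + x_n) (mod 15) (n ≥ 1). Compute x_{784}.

Computing terms: x_1 = 4; x_2 = 13; x_3 = 2; x_4 = 0; x_5 = 2; x_6 = 2; x_7 = 4; x_8 = 6; x_9 = 10; x_{10} = 1; x_{11} = 11; x_{12} = 12; x_{13} = 8; x_{14} = 5; x_{15} = 13; x_{16} = 3; x_{17} = 1; x_{18} = 4; x_{19} = 5; x_{20} = 9; x_{21} = 14; x_{22} = 8; x_{23} = 7; x_{24} = 0; x_{25} = 7; x_{26} = 7; x_{27} = 14; x_{28} = 6; x_{29} = 5; x_{30} = 11; x_{31} = 1; x_{32} = 12; x_{33} = 13; x_{34} = 10; x_{35} = 8; x_{36} = 3; x_{37} = 11; x_{38} = 14; x_{39} = 10; x_{40} = 9; x_{41} = 4; x_{42} = 13.
The sequence repeats with period 40.
(784 - 1) mod 40 = 23, so x_{784} = x_{24} = 0.

0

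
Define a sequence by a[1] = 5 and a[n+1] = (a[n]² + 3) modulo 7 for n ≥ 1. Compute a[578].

0

We have a[1] = 5, a[2] = 0, a[3] = 3, a[4] = 5.
Since a[4] = a[1] = 5, the sequence is periodic with period 3.
(578 - 1) mod 3 = 1, so a[578] = a[2] = 0.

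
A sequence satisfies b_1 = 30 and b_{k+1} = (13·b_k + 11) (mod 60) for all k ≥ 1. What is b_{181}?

30

b_1 = 30; b_2 = 41; b_3 = 4; b_4 = 3; b_5 = 50; b_6 = 1; b_7 = 24; b_8 = 23; b_9 = 10; b_{10} = 21; b_{11} = 44; b_{12} = 43; b_{13} = 30.
Since b_{13} = b_1 = 30, the sequence is periodic with period 12.
(181 - 1) mod 12 = 0, so b_{181} = b_1 = 30.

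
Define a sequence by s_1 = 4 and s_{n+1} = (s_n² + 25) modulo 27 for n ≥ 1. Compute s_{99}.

Listing terms: s_1 = 4, s_2 = 14, s_3 = 5, s_4 = 23, s_5 = 14.
Since s_5 = s_2 = 14, the sequence is eventually periodic: after a pre-period of length 1 it cycles with period 3.
For n ≥ 2, s_n depends only on (n - 2) mod 3. (99 - 2) mod 3 = 1, so s_{99} = s_3 = 5.

5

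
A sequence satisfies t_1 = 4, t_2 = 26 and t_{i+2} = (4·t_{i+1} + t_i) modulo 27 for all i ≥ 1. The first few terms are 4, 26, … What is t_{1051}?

18

Computing terms: t_1 = 4, t_2 = 26, t_3 = 0, t_4 = 26, t_5 = 23, t_6 = 10, t_7 = 9, t_8 = 19, t_9 = 4, t_{10} = 8, t_{11} = 9, t_{12} = 17, t_{13} = 23, t_{14} = 1, t_{15} = 0, t_{16} = 1, t_{17} = 4, t_{18} = 17, t_{19} = 18, t_{20} = 8, t_{21} = 23, t_{22} = 19, t_{23} = 18, t_{24} = 10, t_{25} = 4, t_{26} = 26.
Since (t_{25}, t_{26}) = (t_1, t_2) = (4, 26) (two consecutive terms determine the rest), the sequence is periodic with period 24.
(1051 - 1) mod 24 = 18, so t_{1051} = t_{19} = 18.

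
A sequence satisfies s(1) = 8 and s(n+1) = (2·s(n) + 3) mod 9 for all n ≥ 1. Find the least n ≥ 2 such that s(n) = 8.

Listing terms: s(1) = 8, s(2) = 1, s(3) = 5, s(4) = 4, s(5) = 2, s(6) = 7, s(7) = 8.
Since s(7) = s(1) = 8, the sequence is periodic with period 6.
The value 8 next appears (with n ≥ 2) at s(7).

7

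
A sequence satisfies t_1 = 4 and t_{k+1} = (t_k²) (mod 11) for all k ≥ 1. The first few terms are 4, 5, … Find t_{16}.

9

Computing terms: t_1 = 4,  t_2 = 5,  t_3 = 3,  t_4 = 9,  t_5 = 4.
The sequence repeats with period 4.
So t_{16} = t_{1 + ((16-1) mod 4)} = t_4 = 9.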